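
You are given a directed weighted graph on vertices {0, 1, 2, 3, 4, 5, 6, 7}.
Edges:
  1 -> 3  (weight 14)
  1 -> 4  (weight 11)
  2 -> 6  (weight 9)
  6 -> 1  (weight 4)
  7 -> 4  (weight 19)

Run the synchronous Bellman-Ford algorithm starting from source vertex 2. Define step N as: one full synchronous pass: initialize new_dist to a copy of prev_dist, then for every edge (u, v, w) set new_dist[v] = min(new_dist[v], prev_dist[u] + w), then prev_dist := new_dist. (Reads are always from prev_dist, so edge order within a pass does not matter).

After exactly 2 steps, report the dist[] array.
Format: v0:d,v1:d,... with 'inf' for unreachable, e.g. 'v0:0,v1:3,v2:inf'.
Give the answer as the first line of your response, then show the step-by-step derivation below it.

v0:inf,v1:13,v2:0,v3:inf,v4:inf,v5:inf,v6:9,v7:inf

step 1: dist = v0:inf,v1:inf,v2:0,v3:inf,v4:inf,v5:inf,v6:9,v7:inf
step 2: dist = v0:inf,v1:13,v2:0,v3:inf,v4:inf,v5:inf,v6:9,v7:inf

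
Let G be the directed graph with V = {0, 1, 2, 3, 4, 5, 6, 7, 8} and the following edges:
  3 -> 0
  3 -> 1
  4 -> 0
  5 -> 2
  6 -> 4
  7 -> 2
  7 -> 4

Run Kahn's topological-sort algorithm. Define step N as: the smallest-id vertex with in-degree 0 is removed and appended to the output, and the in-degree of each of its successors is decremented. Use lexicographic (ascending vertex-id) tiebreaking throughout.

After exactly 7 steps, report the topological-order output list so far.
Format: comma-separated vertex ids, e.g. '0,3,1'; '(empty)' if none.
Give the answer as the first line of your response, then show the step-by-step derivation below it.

3,1,5,6,7,2,4

step 1: output 3; order=[3]; indeg=(1,0,2,0,2,0,0,0,0)
step 2: output 1; order=[3,1]; indeg=(1,0,2,0,2,0,0,0,0)
step 3: output 5; order=[3,1,5]; indeg=(1,0,1,0,2,0,0,0,0)
step 4: output 6; order=[3,1,5,6]; indeg=(1,0,1,0,1,0,0,0,0)
step 5: output 7; order=[3,1,5,6,7]; indeg=(1,0,0,0,0,0,0,0,0)
step 6: output 2; order=[3,1,5,6,7,2]; indeg=(1,0,0,0,0,0,0,0,0)
step 7: output 4; order=[3,1,5,6,7,2,4]; indeg=(0,0,0,0,0,0,0,0,0)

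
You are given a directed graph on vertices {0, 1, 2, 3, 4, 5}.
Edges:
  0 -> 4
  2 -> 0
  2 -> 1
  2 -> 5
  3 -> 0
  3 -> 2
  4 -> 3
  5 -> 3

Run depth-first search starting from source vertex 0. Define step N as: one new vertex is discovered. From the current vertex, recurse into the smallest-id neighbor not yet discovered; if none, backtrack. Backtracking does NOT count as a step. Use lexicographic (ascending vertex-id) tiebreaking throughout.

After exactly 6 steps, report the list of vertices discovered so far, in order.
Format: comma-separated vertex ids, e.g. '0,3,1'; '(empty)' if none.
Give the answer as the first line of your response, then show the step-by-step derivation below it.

0,4,3,2,1,5

step 1: discover 0; path=0; order=0
step 2: discover 4; path=0>4; order=0,4
step 3: discover 3; path=0>4>3; order=0,4,3
step 4: discover 2; path=0>4>3>2; order=0,4,3,2
step 5: discover 1; path=0>4>3>2>1; order=0,4,3,2,1
step 6: discover 5; path=0>4>3>2>5; order=0,4,3,2,1,5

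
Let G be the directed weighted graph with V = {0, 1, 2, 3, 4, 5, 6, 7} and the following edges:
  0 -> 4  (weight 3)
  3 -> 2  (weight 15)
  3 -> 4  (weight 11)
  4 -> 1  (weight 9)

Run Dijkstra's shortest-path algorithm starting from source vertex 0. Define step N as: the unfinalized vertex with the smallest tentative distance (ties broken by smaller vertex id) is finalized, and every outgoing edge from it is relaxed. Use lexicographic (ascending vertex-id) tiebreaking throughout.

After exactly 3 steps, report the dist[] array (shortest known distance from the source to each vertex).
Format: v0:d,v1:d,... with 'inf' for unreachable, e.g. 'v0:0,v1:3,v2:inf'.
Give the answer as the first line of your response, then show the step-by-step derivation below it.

v0:0,v1:12,v2:inf,v3:inf,v4:3,v5:inf,v6:inf,v7:inf

step 1: dist = v0:0,v1:inf,v2:inf,v3:inf,v4:3,v5:inf,v6:inf,v7:inf
step 2: dist = v0:0,v1:12,v2:inf,v3:inf,v4:3,v5:inf,v6:inf,v7:inf
step 3: dist = v0:0,v1:12,v2:inf,v3:inf,v4:3,v5:inf,v6:inf,v7:inf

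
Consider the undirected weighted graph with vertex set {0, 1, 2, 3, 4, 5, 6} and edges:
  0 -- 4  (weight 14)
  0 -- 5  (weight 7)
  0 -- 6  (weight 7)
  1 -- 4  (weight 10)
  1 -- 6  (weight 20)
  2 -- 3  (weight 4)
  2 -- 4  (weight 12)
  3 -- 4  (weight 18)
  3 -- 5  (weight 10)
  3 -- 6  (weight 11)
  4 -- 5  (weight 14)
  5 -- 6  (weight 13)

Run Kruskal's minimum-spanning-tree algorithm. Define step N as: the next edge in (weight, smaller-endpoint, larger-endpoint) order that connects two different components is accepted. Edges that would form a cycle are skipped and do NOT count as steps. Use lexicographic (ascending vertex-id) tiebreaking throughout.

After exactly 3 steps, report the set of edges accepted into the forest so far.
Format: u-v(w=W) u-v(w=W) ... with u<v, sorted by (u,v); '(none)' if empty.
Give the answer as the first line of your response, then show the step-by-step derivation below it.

0-5(w=7) 0-6(w=7) 2-3(w=4)

step 1: add edge 2-3 (w=4); MST = {2-3(w=4)}
step 2: add edge 0-5 (w=7); MST = {0-5(w=7) 2-3(w=4)}
step 3: add edge 0-6 (w=7); MST = {0-5(w=7) 0-6(w=7) 2-3(w=4)}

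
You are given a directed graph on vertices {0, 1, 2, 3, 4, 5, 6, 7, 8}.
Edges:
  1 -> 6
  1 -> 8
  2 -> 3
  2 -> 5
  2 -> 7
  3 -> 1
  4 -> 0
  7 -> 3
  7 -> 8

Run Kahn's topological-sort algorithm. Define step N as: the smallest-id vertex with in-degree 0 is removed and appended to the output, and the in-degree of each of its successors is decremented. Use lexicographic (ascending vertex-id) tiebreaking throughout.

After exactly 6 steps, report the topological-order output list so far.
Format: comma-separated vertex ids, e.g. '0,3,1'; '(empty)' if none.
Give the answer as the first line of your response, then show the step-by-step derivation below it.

2,4,0,5,7,3

step 1: output 2; order=[2]; indeg=(1,1,0,1,0,0,1,0,2)
step 2: output 4; order=[2,4]; indeg=(0,1,0,1,0,0,1,0,2)
step 3: output 0; order=[2,4,0]; indeg=(0,1,0,1,0,0,1,0,2)
step 4: output 5; order=[2,4,0,5]; indeg=(0,1,0,1,0,0,1,0,2)
step 5: output 7; order=[2,4,0,5,7]; indeg=(0,1,0,0,0,0,1,0,1)
step 6: output 3; order=[2,4,0,5,7,3]; indeg=(0,0,0,0,0,0,1,0,1)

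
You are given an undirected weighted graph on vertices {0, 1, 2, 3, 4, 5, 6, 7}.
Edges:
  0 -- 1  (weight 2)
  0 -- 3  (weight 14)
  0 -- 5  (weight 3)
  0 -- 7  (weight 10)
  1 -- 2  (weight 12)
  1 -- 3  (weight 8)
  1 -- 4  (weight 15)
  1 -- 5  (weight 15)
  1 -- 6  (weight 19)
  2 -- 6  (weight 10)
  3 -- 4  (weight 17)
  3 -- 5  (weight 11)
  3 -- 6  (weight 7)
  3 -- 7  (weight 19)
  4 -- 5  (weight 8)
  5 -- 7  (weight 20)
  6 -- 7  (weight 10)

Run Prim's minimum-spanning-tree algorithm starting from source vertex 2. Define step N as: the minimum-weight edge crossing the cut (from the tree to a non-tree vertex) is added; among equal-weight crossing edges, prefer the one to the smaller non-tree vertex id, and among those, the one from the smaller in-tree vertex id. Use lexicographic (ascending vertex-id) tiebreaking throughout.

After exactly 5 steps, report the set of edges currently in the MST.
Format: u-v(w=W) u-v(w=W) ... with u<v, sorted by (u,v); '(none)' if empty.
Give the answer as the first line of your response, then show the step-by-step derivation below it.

0-1(w=2) 0-5(w=3) 1-3(w=8) 2-6(w=10) 3-6(w=7)

step 1: add edge 2-6 (w=10); MST = {2-6(w=10)}
step 2: add edge 3-6 (w=7); MST = {2-6(w=10) 3-6(w=7)}
step 3: add edge 1-3 (w=8); MST = {1-3(w=8) 2-6(w=10) 3-6(w=7)}
step 4: add edge 0-1 (w=2); MST = {0-1(w=2) 1-3(w=8) 2-6(w=10) 3-6(w=7)}
step 5: add edge 0-5 (w=3); MST = {0-1(w=2) 0-5(w=3) 1-3(w=8) 2-6(w=10) 3-6(w=7)}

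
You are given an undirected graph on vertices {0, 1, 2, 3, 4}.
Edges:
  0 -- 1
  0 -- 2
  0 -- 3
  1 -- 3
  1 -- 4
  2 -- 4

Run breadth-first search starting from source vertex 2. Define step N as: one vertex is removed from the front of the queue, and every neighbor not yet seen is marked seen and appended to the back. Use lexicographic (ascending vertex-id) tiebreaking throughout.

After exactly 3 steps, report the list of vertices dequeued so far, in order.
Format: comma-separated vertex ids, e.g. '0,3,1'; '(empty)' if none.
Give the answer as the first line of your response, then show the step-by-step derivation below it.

2,0,4

step 1: dequeue 2; queue=[0,4]; order=2
step 2: dequeue 0; queue=[4,1,3]; order=2,0
step 3: dequeue 4; queue=[1,3]; order=2,0,4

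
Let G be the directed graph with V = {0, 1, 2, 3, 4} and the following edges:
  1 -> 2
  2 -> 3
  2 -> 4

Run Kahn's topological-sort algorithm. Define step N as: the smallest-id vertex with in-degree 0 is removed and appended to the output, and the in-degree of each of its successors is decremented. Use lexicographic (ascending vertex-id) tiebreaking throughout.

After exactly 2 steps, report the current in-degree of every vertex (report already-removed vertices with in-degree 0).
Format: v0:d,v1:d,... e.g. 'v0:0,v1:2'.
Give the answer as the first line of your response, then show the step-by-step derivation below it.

v0:0,v1:0,v2:0,v3:1,v4:1

step 1: output 0; order=[0]; indeg=(0,0,1,1,1)
step 2: output 1; order=[0,1]; indeg=(0,0,0,1,1)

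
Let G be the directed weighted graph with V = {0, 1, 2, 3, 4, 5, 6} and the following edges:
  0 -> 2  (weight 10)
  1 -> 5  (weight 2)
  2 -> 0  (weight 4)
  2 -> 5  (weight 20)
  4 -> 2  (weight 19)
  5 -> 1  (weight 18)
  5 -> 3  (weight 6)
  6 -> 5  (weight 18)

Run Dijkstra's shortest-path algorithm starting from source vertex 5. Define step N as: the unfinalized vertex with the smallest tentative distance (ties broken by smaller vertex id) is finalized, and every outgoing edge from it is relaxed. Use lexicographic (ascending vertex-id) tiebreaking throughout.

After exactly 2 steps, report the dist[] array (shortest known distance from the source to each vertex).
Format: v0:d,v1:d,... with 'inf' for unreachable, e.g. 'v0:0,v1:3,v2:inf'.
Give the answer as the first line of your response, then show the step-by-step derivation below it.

v0:inf,v1:18,v2:inf,v3:6,v4:inf,v5:0,v6:inf

step 1: dist = v0:inf,v1:18,v2:inf,v3:6,v4:inf,v5:0,v6:inf
step 2: dist = v0:inf,v1:18,v2:inf,v3:6,v4:inf,v5:0,v6:inf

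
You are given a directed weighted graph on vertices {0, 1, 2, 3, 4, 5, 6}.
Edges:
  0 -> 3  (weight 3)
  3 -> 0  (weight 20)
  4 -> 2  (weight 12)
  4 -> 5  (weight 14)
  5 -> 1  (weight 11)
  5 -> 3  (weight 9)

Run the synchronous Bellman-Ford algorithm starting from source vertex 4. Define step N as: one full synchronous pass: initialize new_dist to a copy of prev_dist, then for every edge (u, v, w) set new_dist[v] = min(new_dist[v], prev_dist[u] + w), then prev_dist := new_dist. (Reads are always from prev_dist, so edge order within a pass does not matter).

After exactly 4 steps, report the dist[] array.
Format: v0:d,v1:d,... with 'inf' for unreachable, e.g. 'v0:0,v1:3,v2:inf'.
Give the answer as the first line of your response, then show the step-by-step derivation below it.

v0:43,v1:25,v2:12,v3:23,v4:0,v5:14,v6:inf

step 1: dist = v0:inf,v1:inf,v2:12,v3:inf,v4:0,v5:14,v6:inf
step 2: dist = v0:inf,v1:25,v2:12,v3:23,v4:0,v5:14,v6:inf
step 3: dist = v0:43,v1:25,v2:12,v3:23,v4:0,v5:14,v6:inf
step 4: dist = v0:43,v1:25,v2:12,v3:23,v4:0,v5:14,v6:inf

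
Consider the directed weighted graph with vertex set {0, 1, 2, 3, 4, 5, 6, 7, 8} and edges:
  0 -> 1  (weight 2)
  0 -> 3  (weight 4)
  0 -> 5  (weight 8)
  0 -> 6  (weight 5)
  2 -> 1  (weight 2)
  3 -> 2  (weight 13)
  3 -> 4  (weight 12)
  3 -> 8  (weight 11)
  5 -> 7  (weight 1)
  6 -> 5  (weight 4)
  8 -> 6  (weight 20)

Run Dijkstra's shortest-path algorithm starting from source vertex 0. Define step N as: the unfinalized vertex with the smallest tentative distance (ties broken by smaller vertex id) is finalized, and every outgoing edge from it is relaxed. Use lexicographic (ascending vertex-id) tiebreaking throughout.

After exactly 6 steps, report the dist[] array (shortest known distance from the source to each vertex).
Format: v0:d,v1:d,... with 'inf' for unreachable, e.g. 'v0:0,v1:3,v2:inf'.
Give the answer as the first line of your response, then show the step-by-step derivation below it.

v0:0,v1:2,v2:17,v3:4,v4:16,v5:8,v6:5,v7:9,v8:15

step 1: dist = v0:0,v1:2,v2:inf,v3:4,v4:inf,v5:8,v6:5,v7:inf,v8:inf
step 2: dist = v0:0,v1:2,v2:inf,v3:4,v4:inf,v5:8,v6:5,v7:inf,v8:inf
step 3: dist = v0:0,v1:2,v2:17,v3:4,v4:16,v5:8,v6:5,v7:inf,v8:15
step 4: dist = v0:0,v1:2,v2:17,v3:4,v4:16,v5:8,v6:5,v7:inf,v8:15
step 5: dist = v0:0,v1:2,v2:17,v3:4,v4:16,v5:8,v6:5,v7:9,v8:15
step 6: dist = v0:0,v1:2,v2:17,v3:4,v4:16,v5:8,v6:5,v7:9,v8:15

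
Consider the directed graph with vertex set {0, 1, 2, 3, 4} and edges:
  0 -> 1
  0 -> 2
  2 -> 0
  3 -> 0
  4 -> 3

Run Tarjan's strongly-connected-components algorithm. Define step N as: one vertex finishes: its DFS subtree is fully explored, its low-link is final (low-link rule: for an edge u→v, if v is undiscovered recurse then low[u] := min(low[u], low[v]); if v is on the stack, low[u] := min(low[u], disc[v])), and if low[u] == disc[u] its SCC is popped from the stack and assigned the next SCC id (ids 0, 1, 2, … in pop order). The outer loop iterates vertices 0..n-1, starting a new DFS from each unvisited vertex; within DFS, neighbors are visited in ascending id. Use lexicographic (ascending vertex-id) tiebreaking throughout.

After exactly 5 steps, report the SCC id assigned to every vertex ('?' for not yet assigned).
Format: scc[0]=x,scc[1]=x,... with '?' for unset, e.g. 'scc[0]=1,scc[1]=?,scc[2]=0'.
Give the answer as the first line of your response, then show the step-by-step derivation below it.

scc[0]=1,scc[1]=0,scc[2]=1,scc[3]=2,scc[4]=3

step 1: low=(low[0]=0,low[1]=1,low[2]=?,low[3]=?,low[4]=?); scc=(scc[0]=?,scc[1]=0,scc[2]=?,scc[3]=?,scc[4]=?)
step 2: low=(low[0]=0,low[1]=1,low[2]=0,low[3]=?,low[4]=?); scc=(scc[0]=?,scc[1]=0,scc[2]=?,scc[3]=?,scc[4]=?)
step 3: low=(low[0]=0,low[1]=1,low[2]=0,low[3]=?,low[4]=?); scc=(scc[0]=1,scc[1]=0,scc[2]=1,scc[3]=?,scc[4]=?)
step 4: low=(low[0]=0,low[1]=1,low[2]=0,low[3]=3,low[4]=?); scc=(scc[0]=1,scc[1]=0,scc[2]=1,scc[3]=2,scc[4]=?)
step 5: low=(low[0]=0,low[1]=1,low[2]=0,low[3]=3,low[4]=4); scc=(scc[0]=1,scc[1]=0,scc[2]=1,scc[3]=2,scc[4]=3)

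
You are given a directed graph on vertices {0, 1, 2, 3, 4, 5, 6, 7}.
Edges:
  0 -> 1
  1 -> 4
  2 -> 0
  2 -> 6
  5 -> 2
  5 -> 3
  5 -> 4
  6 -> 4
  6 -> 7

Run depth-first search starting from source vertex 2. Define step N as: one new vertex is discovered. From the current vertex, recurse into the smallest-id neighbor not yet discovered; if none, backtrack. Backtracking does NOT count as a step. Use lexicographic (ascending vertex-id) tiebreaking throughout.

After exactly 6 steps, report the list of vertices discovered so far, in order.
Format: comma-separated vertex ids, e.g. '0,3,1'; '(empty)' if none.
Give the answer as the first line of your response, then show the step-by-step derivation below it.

2,0,1,4,6,7

step 1: discover 2; path=2; order=2
step 2: discover 0; path=2>0; order=2,0
step 3: discover 1; path=2>0>1; order=2,0,1
step 4: discover 4; path=2>0>1>4; order=2,0,1,4
step 5: discover 6; path=2>6; order=2,0,1,4,6
step 6: discover 7; path=2>6>7; order=2,0,1,4,6,7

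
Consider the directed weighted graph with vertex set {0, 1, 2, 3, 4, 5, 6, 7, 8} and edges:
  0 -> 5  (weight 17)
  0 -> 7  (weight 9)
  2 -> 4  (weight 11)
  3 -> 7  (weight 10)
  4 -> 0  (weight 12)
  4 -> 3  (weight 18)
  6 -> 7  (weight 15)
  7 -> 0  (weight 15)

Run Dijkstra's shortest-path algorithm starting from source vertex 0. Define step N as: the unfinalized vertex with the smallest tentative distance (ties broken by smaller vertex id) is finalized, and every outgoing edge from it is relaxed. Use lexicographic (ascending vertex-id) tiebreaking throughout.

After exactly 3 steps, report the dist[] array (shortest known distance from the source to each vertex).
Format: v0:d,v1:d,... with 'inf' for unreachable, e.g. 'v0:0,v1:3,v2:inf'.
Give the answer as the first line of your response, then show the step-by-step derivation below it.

v0:0,v1:inf,v2:inf,v3:inf,v4:inf,v5:17,v6:inf,v7:9,v8:inf

step 1: dist = v0:0,v1:inf,v2:inf,v3:inf,v4:inf,v5:17,v6:inf,v7:9,v8:inf
step 2: dist = v0:0,v1:inf,v2:inf,v3:inf,v4:inf,v5:17,v6:inf,v7:9,v8:inf
step 3: dist = v0:0,v1:inf,v2:inf,v3:inf,v4:inf,v5:17,v6:inf,v7:9,v8:inf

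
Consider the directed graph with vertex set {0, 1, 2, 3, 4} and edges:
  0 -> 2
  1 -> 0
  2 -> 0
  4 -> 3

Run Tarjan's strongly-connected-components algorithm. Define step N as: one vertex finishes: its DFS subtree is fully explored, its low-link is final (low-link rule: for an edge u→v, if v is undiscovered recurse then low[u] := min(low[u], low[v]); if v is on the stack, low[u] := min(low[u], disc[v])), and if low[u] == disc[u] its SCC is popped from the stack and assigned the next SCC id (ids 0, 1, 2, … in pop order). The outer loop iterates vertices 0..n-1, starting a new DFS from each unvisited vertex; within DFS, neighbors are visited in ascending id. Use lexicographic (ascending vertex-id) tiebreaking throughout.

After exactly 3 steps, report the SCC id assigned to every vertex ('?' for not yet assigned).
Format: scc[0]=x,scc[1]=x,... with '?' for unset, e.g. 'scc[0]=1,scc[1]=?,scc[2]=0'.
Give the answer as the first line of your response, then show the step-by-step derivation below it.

scc[0]=0,scc[1]=1,scc[2]=0,scc[3]=?,scc[4]=?

step 1: low=(low[0]=0,low[1]=?,low[2]=0,low[3]=?,low[4]=?); scc=(scc[0]=?,scc[1]=?,scc[2]=?,scc[3]=?,scc[4]=?)
step 2: low=(low[0]=0,low[1]=?,low[2]=0,low[3]=?,low[4]=?); scc=(scc[0]=0,scc[1]=?,scc[2]=0,scc[3]=?,scc[4]=?)
step 3: low=(low[0]=0,low[1]=2,low[2]=0,low[3]=?,low[4]=?); scc=(scc[0]=0,scc[1]=1,scc[2]=0,scc[3]=?,scc[4]=?)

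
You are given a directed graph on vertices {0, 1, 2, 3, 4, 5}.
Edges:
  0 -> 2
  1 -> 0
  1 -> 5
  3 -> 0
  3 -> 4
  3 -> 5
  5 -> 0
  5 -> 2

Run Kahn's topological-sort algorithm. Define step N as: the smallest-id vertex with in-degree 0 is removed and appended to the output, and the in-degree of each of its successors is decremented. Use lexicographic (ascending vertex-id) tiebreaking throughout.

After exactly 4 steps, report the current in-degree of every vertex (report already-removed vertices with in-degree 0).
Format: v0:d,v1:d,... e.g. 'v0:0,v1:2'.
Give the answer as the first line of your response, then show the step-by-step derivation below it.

v0:0,v1:0,v2:1,v3:0,v4:0,v5:0

step 1: output 1; order=[1]; indeg=(2,0,2,0,1,1)
step 2: output 3; order=[1,3]; indeg=(1,0,2,0,0,0)
step 3: output 4; order=[1,3,4]; indeg=(1,0,2,0,0,0)
step 4: output 5; order=[1,3,4,5]; indeg=(0,0,1,0,0,0)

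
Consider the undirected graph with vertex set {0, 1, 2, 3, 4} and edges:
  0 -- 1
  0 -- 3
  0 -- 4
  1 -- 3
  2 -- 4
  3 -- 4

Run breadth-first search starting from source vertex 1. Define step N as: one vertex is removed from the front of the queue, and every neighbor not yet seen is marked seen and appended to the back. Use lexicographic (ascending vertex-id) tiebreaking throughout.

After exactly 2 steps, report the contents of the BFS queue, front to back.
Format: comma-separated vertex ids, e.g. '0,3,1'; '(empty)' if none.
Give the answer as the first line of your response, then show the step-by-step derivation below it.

3,4

step 1: dequeue 1; queue=[0,3]; order=1
step 2: dequeue 0; queue=[3,4]; order=1,0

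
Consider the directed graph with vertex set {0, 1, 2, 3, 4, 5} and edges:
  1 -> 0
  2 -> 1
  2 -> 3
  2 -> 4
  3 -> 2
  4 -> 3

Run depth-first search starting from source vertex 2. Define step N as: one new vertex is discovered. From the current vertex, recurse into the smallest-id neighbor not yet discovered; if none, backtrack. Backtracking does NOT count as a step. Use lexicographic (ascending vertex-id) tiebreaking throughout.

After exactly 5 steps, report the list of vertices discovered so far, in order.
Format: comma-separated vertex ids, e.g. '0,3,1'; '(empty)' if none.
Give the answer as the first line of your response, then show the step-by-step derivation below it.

2,1,0,3,4

step 1: discover 2; path=2; order=2
step 2: discover 1; path=2>1; order=2,1
step 3: discover 0; path=2>1>0; order=2,1,0
step 4: discover 3; path=2>3; order=2,1,0,3
step 5: discover 4; path=2>4; order=2,1,0,3,4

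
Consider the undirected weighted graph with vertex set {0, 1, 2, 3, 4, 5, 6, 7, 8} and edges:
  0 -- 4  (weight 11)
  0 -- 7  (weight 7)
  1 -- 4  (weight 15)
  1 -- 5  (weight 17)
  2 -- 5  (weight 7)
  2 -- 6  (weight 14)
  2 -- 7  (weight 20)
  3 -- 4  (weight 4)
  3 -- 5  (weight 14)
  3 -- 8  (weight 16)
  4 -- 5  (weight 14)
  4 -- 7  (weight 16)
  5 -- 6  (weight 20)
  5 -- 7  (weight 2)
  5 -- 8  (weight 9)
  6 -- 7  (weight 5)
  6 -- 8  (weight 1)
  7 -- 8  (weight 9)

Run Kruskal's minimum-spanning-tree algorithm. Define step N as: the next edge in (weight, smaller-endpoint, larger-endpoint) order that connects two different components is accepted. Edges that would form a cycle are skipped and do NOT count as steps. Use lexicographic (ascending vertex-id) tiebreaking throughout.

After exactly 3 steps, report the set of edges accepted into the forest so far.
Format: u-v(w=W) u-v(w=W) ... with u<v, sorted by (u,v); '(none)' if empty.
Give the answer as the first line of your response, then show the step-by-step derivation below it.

3-4(w=4) 5-7(w=2) 6-8(w=1)

step 1: add edge 6-8 (w=1); MST = {6-8(w=1)}
step 2: add edge 5-7 (w=2); MST = {5-7(w=2) 6-8(w=1)}
step 3: add edge 3-4 (w=4); MST = {3-4(w=4) 5-7(w=2) 6-8(w=1)}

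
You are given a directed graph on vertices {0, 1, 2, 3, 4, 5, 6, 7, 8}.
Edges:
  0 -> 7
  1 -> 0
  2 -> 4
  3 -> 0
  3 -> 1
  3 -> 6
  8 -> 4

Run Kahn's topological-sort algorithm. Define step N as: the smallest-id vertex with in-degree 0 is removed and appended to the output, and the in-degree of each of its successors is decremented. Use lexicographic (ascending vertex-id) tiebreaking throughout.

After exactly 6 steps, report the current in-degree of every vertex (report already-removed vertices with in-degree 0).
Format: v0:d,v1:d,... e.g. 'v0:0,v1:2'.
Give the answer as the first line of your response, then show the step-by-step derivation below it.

v0:0,v1:0,v2:0,v3:0,v4:1,v5:0,v6:0,v7:0,v8:0

step 1: output 2; order=[2]; indeg=(2,1,0,0,1,0,1,1,0)
step 2: output 3; order=[2,3]; indeg=(1,0,0,0,1,0,0,1,0)
step 3: output 1; order=[2,3,1]; indeg=(0,0,0,0,1,0,0,1,0)
step 4: output 0; order=[2,3,1,0]; indeg=(0,0,0,0,1,0,0,0,0)
step 5: output 5; order=[2,3,1,0,5]; indeg=(0,0,0,0,1,0,0,0,0)
step 6: output 6; order=[2,3,1,0,5,6]; indeg=(0,0,0,0,1,0,0,0,0)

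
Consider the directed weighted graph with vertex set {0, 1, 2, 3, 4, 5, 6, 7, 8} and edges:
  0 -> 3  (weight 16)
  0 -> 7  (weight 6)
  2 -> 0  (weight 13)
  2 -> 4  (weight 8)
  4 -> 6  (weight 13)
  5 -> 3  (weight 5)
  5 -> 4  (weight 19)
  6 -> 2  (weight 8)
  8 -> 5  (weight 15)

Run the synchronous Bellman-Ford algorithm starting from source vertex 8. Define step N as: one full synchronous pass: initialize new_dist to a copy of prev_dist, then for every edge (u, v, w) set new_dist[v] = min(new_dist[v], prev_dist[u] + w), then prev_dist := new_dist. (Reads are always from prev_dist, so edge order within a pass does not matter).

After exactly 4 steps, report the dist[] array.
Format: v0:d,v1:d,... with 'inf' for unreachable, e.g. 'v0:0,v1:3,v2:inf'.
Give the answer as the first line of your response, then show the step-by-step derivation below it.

v0:inf,v1:inf,v2:55,v3:20,v4:34,v5:15,v6:47,v7:inf,v8:0

step 1: dist = v0:inf,v1:inf,v2:inf,v3:inf,v4:inf,v5:15,v6:inf,v7:inf,v8:0
step 2: dist = v0:inf,v1:inf,v2:inf,v3:20,v4:34,v5:15,v6:inf,v7:inf,v8:0
step 3: dist = v0:inf,v1:inf,v2:inf,v3:20,v4:34,v5:15,v6:47,v7:inf,v8:0
step 4: dist = v0:inf,v1:inf,v2:55,v3:20,v4:34,v5:15,v6:47,v7:inf,v8:0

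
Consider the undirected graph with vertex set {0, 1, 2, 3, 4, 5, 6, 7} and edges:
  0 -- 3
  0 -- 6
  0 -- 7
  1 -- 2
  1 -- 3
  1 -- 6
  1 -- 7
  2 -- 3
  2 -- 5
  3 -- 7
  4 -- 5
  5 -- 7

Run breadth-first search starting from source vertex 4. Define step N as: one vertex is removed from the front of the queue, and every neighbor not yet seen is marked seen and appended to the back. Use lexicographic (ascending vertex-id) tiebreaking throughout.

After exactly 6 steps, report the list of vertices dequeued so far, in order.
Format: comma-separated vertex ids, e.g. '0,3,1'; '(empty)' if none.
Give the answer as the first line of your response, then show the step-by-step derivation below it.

4,5,2,7,1,3

step 1: dequeue 4; queue=[5]; order=4
step 2: dequeue 5; queue=[2,7]; order=4,5
step 3: dequeue 2; queue=[7,1,3]; order=4,5,2
step 4: dequeue 7; queue=[1,3,0]; order=4,5,2,7
step 5: dequeue 1; queue=[3,0,6]; order=4,5,2,7,1
step 6: dequeue 3; queue=[0,6]; order=4,5,2,7,1,3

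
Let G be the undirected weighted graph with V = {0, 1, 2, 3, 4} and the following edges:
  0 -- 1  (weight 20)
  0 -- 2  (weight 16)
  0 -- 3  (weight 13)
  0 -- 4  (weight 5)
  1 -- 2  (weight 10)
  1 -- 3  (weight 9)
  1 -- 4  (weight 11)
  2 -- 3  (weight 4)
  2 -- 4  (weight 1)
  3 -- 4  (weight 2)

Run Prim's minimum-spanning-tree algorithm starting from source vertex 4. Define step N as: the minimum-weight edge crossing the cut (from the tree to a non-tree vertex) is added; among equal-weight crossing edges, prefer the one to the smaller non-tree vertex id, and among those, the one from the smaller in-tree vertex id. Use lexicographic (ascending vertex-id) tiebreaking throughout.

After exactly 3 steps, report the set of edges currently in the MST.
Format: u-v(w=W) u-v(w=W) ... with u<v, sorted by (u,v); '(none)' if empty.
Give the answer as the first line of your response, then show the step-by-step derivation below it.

0-4(w=5) 2-4(w=1) 3-4(w=2)

step 1: add edge 2-4 (w=1); MST = {2-4(w=1)}
step 2: add edge 3-4 (w=2); MST = {2-4(w=1) 3-4(w=2)}
step 3: add edge 0-4 (w=5); MST = {0-4(w=5) 2-4(w=1) 3-4(w=2)}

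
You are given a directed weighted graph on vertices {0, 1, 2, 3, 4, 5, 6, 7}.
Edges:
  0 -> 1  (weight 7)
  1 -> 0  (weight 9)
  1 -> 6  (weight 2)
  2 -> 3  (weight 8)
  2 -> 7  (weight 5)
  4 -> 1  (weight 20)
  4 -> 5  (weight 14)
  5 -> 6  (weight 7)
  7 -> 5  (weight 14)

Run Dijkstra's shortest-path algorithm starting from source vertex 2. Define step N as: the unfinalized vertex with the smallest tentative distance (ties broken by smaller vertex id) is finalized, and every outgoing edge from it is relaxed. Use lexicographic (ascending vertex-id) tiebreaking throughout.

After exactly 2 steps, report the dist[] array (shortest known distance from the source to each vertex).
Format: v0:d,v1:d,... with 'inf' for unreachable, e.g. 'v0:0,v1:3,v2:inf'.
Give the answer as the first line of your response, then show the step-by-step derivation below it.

v0:inf,v1:inf,v2:0,v3:8,v4:inf,v5:19,v6:inf,v7:5

step 1: dist = v0:inf,v1:inf,v2:0,v3:8,v4:inf,v5:inf,v6:inf,v7:5
step 2: dist = v0:inf,v1:inf,v2:0,v3:8,v4:inf,v5:19,v6:inf,v7:5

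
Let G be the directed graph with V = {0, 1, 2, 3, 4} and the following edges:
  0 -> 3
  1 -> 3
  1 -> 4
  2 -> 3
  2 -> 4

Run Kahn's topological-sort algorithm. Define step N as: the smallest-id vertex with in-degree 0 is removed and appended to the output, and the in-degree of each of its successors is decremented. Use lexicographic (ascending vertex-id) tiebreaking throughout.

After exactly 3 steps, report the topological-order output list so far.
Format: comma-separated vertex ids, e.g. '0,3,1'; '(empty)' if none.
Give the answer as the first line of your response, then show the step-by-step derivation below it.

0,1,2

step 1: output 0; order=[0]; indeg=(0,0,0,2,2)
step 2: output 1; order=[0,1]; indeg=(0,0,0,1,1)
step 3: output 2; order=[0,1,2]; indeg=(0,0,0,0,0)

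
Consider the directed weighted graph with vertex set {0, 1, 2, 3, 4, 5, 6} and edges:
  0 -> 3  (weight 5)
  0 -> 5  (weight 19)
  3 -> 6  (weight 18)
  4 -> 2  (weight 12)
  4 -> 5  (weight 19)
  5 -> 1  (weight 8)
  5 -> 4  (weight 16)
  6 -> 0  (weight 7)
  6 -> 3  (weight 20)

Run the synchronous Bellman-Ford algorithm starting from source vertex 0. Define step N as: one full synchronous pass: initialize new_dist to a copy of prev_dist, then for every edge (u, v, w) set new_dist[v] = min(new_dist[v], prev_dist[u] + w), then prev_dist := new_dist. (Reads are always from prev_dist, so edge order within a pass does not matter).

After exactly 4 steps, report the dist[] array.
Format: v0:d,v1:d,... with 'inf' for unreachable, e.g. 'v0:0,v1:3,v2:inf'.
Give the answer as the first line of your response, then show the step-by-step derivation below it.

v0:0,v1:27,v2:47,v3:5,v4:35,v5:19,v6:23

step 1: dist = v0:0,v1:inf,v2:inf,v3:5,v4:inf,v5:19,v6:inf
step 2: dist = v0:0,v1:27,v2:inf,v3:5,v4:35,v5:19,v6:23
step 3: dist = v0:0,v1:27,v2:47,v3:5,v4:35,v5:19,v6:23
step 4: dist = v0:0,v1:27,v2:47,v3:5,v4:35,v5:19,v6:23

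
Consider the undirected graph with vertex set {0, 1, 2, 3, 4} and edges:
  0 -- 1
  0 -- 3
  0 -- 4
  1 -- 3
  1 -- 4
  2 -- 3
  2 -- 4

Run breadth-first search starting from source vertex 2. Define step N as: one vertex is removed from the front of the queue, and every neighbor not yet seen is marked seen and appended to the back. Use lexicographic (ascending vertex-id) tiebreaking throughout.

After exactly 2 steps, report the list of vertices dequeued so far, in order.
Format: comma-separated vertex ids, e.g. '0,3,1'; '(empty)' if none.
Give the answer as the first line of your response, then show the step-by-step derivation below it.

2,3

step 1: dequeue 2; queue=[3,4]; order=2
step 2: dequeue 3; queue=[4,0,1]; order=2,3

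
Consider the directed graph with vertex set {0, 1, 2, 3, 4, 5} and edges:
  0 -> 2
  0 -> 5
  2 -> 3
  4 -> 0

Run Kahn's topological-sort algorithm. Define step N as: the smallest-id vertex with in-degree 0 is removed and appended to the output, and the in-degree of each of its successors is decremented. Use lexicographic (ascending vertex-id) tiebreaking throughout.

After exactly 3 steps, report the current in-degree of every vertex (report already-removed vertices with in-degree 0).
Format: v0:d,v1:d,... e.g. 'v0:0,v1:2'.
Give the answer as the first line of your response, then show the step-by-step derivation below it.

v0:0,v1:0,v2:0,v3:1,v4:0,v5:0

step 1: output 1; order=[1]; indeg=(1,0,1,1,0,1)
step 2: output 4; order=[1,4]; indeg=(0,0,1,1,0,1)
step 3: output 0; order=[1,4,0]; indeg=(0,0,0,1,0,0)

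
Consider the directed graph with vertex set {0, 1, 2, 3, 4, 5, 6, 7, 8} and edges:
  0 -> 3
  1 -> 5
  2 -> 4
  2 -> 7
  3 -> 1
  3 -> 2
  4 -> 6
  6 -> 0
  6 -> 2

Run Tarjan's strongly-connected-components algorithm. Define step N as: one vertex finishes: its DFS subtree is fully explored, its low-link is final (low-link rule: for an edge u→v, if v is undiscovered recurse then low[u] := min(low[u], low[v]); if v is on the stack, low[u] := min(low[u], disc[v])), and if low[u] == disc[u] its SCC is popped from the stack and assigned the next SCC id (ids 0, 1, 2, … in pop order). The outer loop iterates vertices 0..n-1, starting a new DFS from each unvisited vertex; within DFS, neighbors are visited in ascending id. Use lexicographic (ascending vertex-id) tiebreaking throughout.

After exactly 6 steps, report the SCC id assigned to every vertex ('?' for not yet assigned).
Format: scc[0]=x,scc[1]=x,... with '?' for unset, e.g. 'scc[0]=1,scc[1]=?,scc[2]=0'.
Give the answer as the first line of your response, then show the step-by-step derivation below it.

scc[0]=?,scc[1]=1,scc[2]=?,scc[3]=?,scc[4]=?,scc[5]=0,scc[6]=?,scc[7]=2,scc[8]=?

step 1: low=(low[0]=0,low[1]=2,low[2]=?,low[3]=1,low[4]=?,low[5]=3,low[6]=?,low[7]=?,low[8]=?); scc=(scc[0]=?,scc[1]=?,scc[2]=?,scc[3]=?,scc[4]=?,scc[5]=0,scc[6]=?,scc[7]=?,scc[8]=?)
step 2: low=(low[0]=0,low[1]=2,low[2]=?,low[3]=1,low[4]=?,low[5]=3,low[6]=?,low[7]=?,low[8]=?); scc=(scc[0]=?,scc[1]=1,scc[2]=?,scc[3]=?,scc[4]=?,scc[5]=0,scc[6]=?,scc[7]=?,scc[8]=?)
step 3: low=(low[0]=0,low[1]=2,low[2]=4,low[3]=1,low[4]=5,low[5]=3,low[6]=0,low[7]=?,low[8]=?); scc=(scc[0]=?,scc[1]=1,scc[2]=?,scc[3]=?,scc[4]=?,scc[5]=0,scc[6]=?,scc[7]=?,scc[8]=?)
step 4: low=(low[0]=0,low[1]=2,low[2]=4,low[3]=1,low[4]=0,low[5]=3,low[6]=0,low[7]=?,low[8]=?); scc=(scc[0]=?,scc[1]=1,scc[2]=?,scc[3]=?,scc[4]=?,scc[5]=0,scc[6]=?,scc[7]=?,scc[8]=?)
step 5: low=(low[0]=0,low[1]=2,low[2]=0,low[3]=1,low[4]=0,low[5]=3,low[6]=0,low[7]=7,low[8]=?); scc=(scc[0]=?,scc[1]=1,scc[2]=?,scc[3]=?,scc[4]=?,scc[5]=0,scc[6]=?,scc[7]=2,scc[8]=?)
step 6: low=(low[0]=0,low[1]=2,low[2]=0,low[3]=1,low[4]=0,low[5]=3,low[6]=0,low[7]=7,low[8]=?); scc=(scc[0]=?,scc[1]=1,scc[2]=?,scc[3]=?,scc[4]=?,scc[5]=0,scc[6]=?,scc[7]=2,scc[8]=?)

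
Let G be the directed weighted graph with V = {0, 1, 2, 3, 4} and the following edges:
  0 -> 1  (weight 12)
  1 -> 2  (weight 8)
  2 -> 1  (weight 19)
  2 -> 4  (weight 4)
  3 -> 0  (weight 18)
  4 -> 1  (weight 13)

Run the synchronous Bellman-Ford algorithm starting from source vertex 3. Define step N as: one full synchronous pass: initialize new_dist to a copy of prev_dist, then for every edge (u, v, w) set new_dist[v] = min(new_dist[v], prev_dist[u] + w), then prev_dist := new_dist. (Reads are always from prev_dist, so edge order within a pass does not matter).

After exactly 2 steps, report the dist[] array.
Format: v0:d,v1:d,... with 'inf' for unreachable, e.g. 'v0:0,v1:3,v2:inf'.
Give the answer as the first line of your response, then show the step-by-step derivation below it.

v0:18,v1:30,v2:inf,v3:0,v4:inf

step 1: dist = v0:18,v1:inf,v2:inf,v3:0,v4:inf
step 2: dist = v0:18,v1:30,v2:inf,v3:0,v4:inf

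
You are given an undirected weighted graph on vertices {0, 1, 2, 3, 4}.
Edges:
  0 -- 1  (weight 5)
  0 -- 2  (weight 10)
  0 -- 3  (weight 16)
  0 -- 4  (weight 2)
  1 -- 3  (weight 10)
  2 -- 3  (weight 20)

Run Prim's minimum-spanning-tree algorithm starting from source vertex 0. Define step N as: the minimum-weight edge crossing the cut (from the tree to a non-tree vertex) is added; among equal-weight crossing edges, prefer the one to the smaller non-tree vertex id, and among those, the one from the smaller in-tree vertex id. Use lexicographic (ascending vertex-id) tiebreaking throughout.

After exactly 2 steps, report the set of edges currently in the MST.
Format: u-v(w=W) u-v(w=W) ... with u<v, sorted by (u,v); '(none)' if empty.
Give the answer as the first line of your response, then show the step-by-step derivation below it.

0-1(w=5) 0-4(w=2)

step 1: add edge 0-4 (w=2); MST = {0-4(w=2)}
step 2: add edge 0-1 (w=5); MST = {0-1(w=5) 0-4(w=2)}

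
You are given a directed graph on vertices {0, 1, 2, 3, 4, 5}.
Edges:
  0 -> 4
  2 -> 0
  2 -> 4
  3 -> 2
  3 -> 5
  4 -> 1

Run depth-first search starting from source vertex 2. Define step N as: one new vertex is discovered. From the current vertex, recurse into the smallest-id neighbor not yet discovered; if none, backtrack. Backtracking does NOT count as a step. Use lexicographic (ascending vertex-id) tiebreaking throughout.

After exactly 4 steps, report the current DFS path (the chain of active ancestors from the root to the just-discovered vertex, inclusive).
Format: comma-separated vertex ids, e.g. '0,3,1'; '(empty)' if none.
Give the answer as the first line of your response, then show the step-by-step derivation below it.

2,0,4,1

step 1: discover 2; path=2; order=2
step 2: discover 0; path=2>0; order=2,0
step 3: discover 4; path=2>0>4; order=2,0,4
step 4: discover 1; path=2>0>4>1; order=2,0,4,1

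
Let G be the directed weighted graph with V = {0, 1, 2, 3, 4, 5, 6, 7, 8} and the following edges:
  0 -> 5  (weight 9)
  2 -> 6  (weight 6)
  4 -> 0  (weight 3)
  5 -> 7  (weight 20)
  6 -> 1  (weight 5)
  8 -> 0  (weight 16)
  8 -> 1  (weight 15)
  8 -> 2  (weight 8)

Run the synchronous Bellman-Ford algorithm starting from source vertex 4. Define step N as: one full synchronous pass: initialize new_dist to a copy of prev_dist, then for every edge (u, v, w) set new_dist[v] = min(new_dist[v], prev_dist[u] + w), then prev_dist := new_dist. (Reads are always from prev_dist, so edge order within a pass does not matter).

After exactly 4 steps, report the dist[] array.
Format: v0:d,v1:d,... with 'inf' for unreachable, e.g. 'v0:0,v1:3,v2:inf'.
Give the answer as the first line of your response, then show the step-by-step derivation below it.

v0:3,v1:inf,v2:inf,v3:inf,v4:0,v5:12,v6:inf,v7:32,v8:inf

step 1: dist = v0:3,v1:inf,v2:inf,v3:inf,v4:0,v5:inf,v6:inf,v7:inf,v8:inf
step 2: dist = v0:3,v1:inf,v2:inf,v3:inf,v4:0,v5:12,v6:inf,v7:inf,v8:inf
step 3: dist = v0:3,v1:inf,v2:inf,v3:inf,v4:0,v5:12,v6:inf,v7:32,v8:inf
step 4: dist = v0:3,v1:inf,v2:inf,v3:inf,v4:0,v5:12,v6:inf,v7:32,v8:inf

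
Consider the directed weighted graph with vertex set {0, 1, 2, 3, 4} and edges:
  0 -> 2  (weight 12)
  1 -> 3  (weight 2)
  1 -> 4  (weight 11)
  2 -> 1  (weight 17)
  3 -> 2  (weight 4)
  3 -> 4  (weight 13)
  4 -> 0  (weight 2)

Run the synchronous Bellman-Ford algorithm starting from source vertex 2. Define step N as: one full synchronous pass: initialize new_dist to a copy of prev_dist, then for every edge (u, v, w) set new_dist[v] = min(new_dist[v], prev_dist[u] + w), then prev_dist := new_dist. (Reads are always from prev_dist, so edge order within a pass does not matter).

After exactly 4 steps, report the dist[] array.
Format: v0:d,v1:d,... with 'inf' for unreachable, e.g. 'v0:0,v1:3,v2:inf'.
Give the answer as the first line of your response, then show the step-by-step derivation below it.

v0:30,v1:17,v2:0,v3:19,v4:28

step 1: dist = v0:inf,v1:17,v2:0,v3:inf,v4:inf
step 2: dist = v0:inf,v1:17,v2:0,v3:19,v4:28
step 3: dist = v0:30,v1:17,v2:0,v3:19,v4:28
step 4: dist = v0:30,v1:17,v2:0,v3:19,v4:28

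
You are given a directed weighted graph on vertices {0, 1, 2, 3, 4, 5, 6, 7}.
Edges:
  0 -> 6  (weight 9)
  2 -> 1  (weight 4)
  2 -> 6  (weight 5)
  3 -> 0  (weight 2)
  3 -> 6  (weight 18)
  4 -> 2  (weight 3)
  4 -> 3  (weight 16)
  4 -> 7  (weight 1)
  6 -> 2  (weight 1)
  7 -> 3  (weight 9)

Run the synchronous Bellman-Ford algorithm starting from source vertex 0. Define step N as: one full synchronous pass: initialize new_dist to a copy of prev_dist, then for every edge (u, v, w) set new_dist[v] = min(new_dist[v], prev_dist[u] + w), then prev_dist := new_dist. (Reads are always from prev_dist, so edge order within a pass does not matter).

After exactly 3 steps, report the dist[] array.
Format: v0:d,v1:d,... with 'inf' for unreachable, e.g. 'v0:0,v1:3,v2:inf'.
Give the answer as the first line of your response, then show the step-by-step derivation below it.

v0:0,v1:14,v2:10,v3:inf,v4:inf,v5:inf,v6:9,v7:inf

step 1: dist = v0:0,v1:inf,v2:inf,v3:inf,v4:inf,v5:inf,v6:9,v7:inf
step 2: dist = v0:0,v1:inf,v2:10,v3:inf,v4:inf,v5:inf,v6:9,v7:inf
step 3: dist = v0:0,v1:14,v2:10,v3:inf,v4:inf,v5:inf,v6:9,v7:inf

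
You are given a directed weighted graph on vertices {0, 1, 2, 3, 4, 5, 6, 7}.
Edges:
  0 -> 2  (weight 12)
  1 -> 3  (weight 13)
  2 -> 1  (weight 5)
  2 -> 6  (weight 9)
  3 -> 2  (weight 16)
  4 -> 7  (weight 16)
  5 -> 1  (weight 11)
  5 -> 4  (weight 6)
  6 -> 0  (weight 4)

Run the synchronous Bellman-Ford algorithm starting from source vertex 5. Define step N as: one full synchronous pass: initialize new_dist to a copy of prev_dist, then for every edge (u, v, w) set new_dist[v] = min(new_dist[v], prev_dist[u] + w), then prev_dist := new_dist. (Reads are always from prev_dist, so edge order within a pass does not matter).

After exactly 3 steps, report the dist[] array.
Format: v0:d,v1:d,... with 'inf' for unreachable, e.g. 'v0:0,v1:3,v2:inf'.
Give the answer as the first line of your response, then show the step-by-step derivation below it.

v0:inf,v1:11,v2:40,v3:24,v4:6,v5:0,v6:inf,v7:22

step 1: dist = v0:inf,v1:11,v2:inf,v3:inf,v4:6,v5:0,v6:inf,v7:inf
step 2: dist = v0:inf,v1:11,v2:inf,v3:24,v4:6,v5:0,v6:inf,v7:22
step 3: dist = v0:inf,v1:11,v2:40,v3:24,v4:6,v5:0,v6:inf,v7:22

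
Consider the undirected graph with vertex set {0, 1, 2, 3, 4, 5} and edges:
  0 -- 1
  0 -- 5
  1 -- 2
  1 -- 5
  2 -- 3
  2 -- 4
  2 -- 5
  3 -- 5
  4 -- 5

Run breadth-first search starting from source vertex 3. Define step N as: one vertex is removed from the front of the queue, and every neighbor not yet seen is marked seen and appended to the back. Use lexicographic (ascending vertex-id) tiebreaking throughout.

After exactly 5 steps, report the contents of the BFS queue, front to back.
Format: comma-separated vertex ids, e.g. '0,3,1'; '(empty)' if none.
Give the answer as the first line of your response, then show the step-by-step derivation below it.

0

step 1: dequeue 3; queue=[2,5]; order=3
step 2: dequeue 2; queue=[5,1,4]; order=3,2
step 3: dequeue 5; queue=[1,4,0]; order=3,2,5
step 4: dequeue 1; queue=[4,0]; order=3,2,5,1
step 5: dequeue 4; queue=[0]; order=3,2,5,1,4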